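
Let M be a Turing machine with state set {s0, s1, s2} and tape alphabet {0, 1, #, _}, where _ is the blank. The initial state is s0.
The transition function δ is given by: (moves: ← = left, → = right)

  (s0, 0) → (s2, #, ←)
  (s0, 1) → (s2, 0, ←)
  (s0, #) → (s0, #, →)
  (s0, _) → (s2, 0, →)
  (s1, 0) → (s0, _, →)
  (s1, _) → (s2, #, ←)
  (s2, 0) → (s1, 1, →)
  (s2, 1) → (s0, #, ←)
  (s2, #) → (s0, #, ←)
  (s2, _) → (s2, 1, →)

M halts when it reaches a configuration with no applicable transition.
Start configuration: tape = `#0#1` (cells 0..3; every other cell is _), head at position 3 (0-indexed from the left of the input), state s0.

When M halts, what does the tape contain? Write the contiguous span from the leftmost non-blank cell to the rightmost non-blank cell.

state=s0 head=3 tape=___#0#[1]   (s0,1)→(s2,0,←)
state=s2 head=2 tape=___#0[#]0   (s2,#)→(s0,#,←)
state=s0 head=1 tape=___#[0]#0   (s0,0)→(s2,#,←)
state=s2 head=0 tape=___[#]##0   (s2,#)→(s0,#,←)
state=s0 head=-1 tape=__[_]###0   (s0,_)→(s2,0,→)
state=s2 head=0 tape=__0[#]##0   (s2,#)→(s0,#,←)
state=s0 head=-1 tape=__[0]###0   (s0,0)→(s2,#,←)
state=s2 head=-2 tape=_[_]####0   (s2,_)→(s2,1,→)
state=s2 head=-1 tape=_1[#]###0   (s2,#)→(s0,#,←)
state=s0 head=-2 tape=_[1]####0   (s0,1)→(s2,0,←)
state=s2 head=-3 tape=[_]0####0   (s2,_)→(s2,1,→)
state=s2 head=-2 tape=1[0]####0   (s2,0)→(s1,1,→)
state=s1 head=-1 tape=11[#]###0
The non-blank tape span at halt is 11####0.

11####0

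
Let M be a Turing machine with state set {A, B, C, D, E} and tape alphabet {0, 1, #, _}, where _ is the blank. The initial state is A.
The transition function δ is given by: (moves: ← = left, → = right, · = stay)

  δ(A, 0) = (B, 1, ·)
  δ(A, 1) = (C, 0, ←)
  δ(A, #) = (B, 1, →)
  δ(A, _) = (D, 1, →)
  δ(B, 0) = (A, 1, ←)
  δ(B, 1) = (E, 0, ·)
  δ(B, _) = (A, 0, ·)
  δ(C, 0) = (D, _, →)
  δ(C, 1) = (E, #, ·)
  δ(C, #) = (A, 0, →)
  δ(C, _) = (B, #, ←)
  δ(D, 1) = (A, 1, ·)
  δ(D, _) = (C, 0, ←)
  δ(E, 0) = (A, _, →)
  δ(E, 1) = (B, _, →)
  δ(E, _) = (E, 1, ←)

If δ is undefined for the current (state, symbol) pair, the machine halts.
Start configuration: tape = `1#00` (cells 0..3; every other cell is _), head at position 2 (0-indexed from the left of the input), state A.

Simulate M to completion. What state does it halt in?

E

state=A head=2 tape=1#[0]0__   (A,0)→(B,1,·)
state=B head=2 tape=1#[1]0__   (B,1)→(E,0,·)
state=E head=2 tape=1#[0]0__   (E,0)→(A,_,→)
state=A head=3 tape=1#_[0]__   (A,0)→(B,1,·)
state=B head=3 tape=1#_[1]__   (B,1)→(E,0,·)
state=E head=3 tape=1#_[0]__   (E,0)→(A,_,→)
state=A head=4 tape=1#__[_]_   (A,_)→(D,1,→)
state=D head=5 tape=1#__1[_]   (D,_)→(C,0,←)
state=C head=4 tape=1#__[1]0   (C,1)→(E,#,·)
state=E head=4 tape=1#__[#]0
No transition is defined for (E, #); M halts in state E.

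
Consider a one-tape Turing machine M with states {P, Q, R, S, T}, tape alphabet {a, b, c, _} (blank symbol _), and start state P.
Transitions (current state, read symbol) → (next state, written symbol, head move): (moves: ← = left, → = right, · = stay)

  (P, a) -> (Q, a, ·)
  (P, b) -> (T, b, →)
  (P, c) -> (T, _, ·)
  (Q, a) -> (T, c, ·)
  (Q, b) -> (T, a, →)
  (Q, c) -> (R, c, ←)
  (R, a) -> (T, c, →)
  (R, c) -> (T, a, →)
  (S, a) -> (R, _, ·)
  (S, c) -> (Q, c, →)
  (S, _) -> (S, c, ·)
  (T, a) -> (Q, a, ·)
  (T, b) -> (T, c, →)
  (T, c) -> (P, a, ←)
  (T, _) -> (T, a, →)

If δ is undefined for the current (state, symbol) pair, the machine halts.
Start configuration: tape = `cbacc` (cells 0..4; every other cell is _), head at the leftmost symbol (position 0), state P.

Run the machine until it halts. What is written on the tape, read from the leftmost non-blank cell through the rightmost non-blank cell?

aaacc

state=P head=0 tape=_[c]bacc   (P,c)→(T,_,·)
state=T head=0 tape=_[_]bacc   (T,_)→(T,a,→)
state=T head=1 tape=_a[b]acc   (T,b)→(T,c,→)
state=T head=2 tape=_ac[a]cc   (T,a)→(Q,a,·)
state=Q head=2 tape=_ac[a]cc   (Q,a)→(T,c,·)
state=T head=2 tape=_ac[c]cc   (T,c)→(P,a,←)
state=P head=1 tape=_a[c]acc   (P,c)→(T,_,·)
state=T head=1 tape=_a[_]acc   (T,_)→(T,a,→)
state=T head=2 tape=_aa[a]cc   (T,a)→(Q,a,·)
state=Q head=2 tape=_aa[a]cc   (Q,a)→(T,c,·)
state=T head=2 tape=_aa[c]cc   (T,c)→(P,a,←)
state=P head=1 tape=_a[a]acc   (P,a)→(Q,a,·)
state=Q head=1 tape=_a[a]acc   (Q,a)→(T,c,·)
state=T head=1 tape=_a[c]acc   (T,c)→(P,a,←)
state=P head=0 tape=_[a]aacc   (P,a)→(Q,a,·)
state=Q head=0 tape=_[a]aacc   (Q,a)→(T,c,·)
state=T head=0 tape=_[c]aacc   (T,c)→(P,a,←)
state=P head=-1 tape=[_]aaacc
The non-blank tape span at halt is aaacc.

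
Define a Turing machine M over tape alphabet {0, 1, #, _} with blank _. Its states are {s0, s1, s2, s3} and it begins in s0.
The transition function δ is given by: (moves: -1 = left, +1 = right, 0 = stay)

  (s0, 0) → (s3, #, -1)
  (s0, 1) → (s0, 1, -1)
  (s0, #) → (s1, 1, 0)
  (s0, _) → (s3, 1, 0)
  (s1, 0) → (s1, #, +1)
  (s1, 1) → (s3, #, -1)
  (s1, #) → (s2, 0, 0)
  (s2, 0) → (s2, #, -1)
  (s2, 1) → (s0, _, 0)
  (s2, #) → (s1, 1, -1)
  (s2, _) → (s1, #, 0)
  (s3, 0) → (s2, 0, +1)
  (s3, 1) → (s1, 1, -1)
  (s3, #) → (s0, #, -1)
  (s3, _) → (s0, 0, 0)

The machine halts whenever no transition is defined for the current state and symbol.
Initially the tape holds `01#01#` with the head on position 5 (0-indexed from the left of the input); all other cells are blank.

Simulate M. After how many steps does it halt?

14

s0 | __01#01[#]   read # → write 1, move 0, go to s1
s1 | __01#01[1]   read 1 → write #, move -1, go to s3
s3 | __01#0[1]#   read 1 → write 1, move -1, go to s1
s1 | __01#[0]1#   read 0 → write #, move +1, go to s1
s1 | __01##[1]#   read 1 → write #, move -1, go to s3
s3 | __01#[#]##   read # → write #, move -1, go to s0
s0 | __01[#]###   read # → write 1, move 0, go to s1
s1 | __01[1]###   read 1 → write #, move -1, go to s3
s3 | __0[1]####   read 1 → write 1, move -1, go to s1
s1 | __[0]1####   read 0 → write #, move +1, go to s1
s1 | __#[1]####   read 1 → write #, move -1, go to s3
s3 | __[#]#####   read # → write #, move -1, go to s0
s0 | _[_]######   read _ → write 1, move 0, go to s3
s3 | _[1]######   read 1 → write 1, move -1, go to s1
s1 | [_]1######
M halts after 14 transitions.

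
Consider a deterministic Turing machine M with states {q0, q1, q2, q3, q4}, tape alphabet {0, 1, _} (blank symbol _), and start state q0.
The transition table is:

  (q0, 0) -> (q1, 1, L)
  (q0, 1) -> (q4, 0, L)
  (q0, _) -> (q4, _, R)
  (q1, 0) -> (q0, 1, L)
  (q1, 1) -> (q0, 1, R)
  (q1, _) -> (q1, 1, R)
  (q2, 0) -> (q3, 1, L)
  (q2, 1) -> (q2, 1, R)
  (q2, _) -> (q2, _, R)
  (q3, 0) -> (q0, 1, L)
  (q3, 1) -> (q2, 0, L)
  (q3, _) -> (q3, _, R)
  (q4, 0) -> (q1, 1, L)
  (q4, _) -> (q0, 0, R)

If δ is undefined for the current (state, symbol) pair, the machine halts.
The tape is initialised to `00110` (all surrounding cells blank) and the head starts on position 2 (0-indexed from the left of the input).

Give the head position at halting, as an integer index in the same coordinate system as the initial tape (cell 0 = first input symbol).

0

state=q0 head=2 tape=_00[1]10   (q0,1)→(q4,0,L)
state=q4 head=1 tape=_0[0]010   (q4,0)→(q1,1,L)
state=q1 head=0 tape=_[0]1010   (q1,0)→(q0,1,L)
state=q0 head=-1 tape=[_]11010   (q0,_)→(q4,_,R)
state=q4 head=0 tape=_[1]1010
At halt the head is at cell 0.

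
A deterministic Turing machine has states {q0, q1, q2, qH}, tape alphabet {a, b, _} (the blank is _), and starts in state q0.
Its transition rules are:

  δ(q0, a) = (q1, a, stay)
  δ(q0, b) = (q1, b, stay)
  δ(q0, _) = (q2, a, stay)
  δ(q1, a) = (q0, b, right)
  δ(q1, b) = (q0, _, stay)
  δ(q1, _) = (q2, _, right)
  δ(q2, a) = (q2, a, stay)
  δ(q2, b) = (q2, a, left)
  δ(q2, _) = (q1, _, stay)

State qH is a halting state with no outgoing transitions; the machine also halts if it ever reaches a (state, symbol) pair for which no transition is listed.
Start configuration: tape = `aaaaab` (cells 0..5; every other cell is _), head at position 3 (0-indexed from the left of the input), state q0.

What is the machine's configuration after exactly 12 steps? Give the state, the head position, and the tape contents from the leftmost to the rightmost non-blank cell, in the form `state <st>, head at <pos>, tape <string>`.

state q2, head at 5, tape aaabba

state=q0 head=3 tape=aaa[a]ab   (q0,a)→(q1,a,stay)
state=q1 head=3 tape=aaa[a]ab   (q1,a)→(q0,b,right)
state=q0 head=4 tape=aaab[a]b   (q0,a)→(q1,a,stay)
state=q1 head=4 tape=aaab[a]b   (q1,a)→(q0,b,right)
state=q0 head=5 tape=aaabb[b]   (q0,b)→(q1,b,stay)
state=q1 head=5 tape=aaabb[b]   (q1,b)→(q0,_,stay)
state=q0 head=5 tape=aaabb[_]   (q0,_)→(q2,a,stay)
state=q2 head=5 tape=aaabb[a]   (q2,a)→(q2,a,stay)
state=q2 head=5 tape=aaabb[a]   (q2,a)→(q2,a,stay)
state=q2 head=5 tape=aaabb[a]   (q2,a)→(q2,a,stay)
state=q2 head=5 tape=aaabb[a]   (q2,a)→(q2,a,stay)
state=q2 head=5 tape=aaabb[a]   (q2,a)→(q2,a,stay)
state=q2 head=5 tape=aaabb[a]
After 12 steps: state q2, head at 5, tape aaabba.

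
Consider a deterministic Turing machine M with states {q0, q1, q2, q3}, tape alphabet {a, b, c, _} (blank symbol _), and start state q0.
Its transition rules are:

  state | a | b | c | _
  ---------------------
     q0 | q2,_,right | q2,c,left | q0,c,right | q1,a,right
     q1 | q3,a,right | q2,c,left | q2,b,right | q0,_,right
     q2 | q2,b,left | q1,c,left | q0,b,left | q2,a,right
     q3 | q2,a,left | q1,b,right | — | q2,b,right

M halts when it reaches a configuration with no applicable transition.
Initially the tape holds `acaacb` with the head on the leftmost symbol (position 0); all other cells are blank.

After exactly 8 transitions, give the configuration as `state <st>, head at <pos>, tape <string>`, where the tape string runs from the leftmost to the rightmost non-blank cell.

state q3, head at 0, tape accaacb

q0 | _[a]caacb   read a → write _, move right, go to q2
q2 | __[c]aacb   read c → write b, move left, go to q0
q0 | _[_]baacb   read _ → write a, move right, go to q1
q1 | _a[b]aacb   read b → write c, move left, go to q2
q2 | _[a]caacb   read a → write b, move left, go to q2
q2 | [_]bcaacb   read _ → write a, move right, go to q2
q2 | a[b]caacb   read b → write c, move left, go to q1
q1 | [a]ccaacb   read a → write a, move right, go to q3
q3 | a[c]caacb
After 8 steps: state q3, head at 0, tape accaacb.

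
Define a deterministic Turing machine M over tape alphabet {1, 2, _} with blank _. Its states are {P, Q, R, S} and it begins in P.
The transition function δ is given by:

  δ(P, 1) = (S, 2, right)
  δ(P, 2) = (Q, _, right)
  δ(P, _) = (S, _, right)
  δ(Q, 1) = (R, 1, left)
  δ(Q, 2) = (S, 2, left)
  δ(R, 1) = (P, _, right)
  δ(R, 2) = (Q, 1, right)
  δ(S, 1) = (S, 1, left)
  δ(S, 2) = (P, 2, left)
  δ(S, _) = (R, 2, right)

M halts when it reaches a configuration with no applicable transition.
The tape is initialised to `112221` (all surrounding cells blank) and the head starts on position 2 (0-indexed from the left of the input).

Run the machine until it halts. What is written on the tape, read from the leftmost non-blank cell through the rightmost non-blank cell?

12_2_22

P | 11[2]221__   read 2 → write _, move right, go to Q
Q | 11_[2]21__   read 2 → write 2, move left, go to S
S | 11[_]221__   read _ → write 2, move right, go to R
R | 112[2]21__   read 2 → write 1, move right, go to Q
Q | 1121[2]1__   read 2 → write 2, move left, go to S
S | 112[1]21__   read 1 → write 1, move left, go to S
S | 11[2]121__   read 2 → write 2, move left, go to P
P | 1[1]2121__   read 1 → write 2, move right, go to S
S | 12[2]121__   read 2 → write 2, move left, go to P
P | 1[2]2121__   read 2 → write _, move right, go to Q
Q | 1_[2]121__   read 2 → write 2, move left, go to S
S | 1[_]2121__   read _ → write 2, move right, go to R
R | 12[2]121__   read 2 → write 1, move right, go to Q
Q | 121[1]21__   read 1 → write 1, move left, go to R
R | 12[1]121__   read 1 → write _, move right, go to P
P | 12_[1]21__   read 1 → write 2, move right, go to S
S | 12_2[2]1__   read 2 → write 2, move left, go to P
P | 12_[2]21__   read 2 → write _, move right, go to Q
Q | 12__[2]1__   read 2 → write 2, move left, go to S
S | 12_[_]21__   read _ → write 2, move right, go to R
R | 12_2[2]1__   read 2 → write 1, move right, go to Q
Q | 12_21[1]__   read 1 → write 1, move left, go to R
R | 12_2[1]1__   read 1 → write _, move right, go to P
P | 12_2_[1]__   read 1 → write 2, move right, go to S
S | 12_2_2[_]_   read _ → write 2, move right, go to R
R | 12_2_22[_]
The non-blank tape span at halt is 12_2_22.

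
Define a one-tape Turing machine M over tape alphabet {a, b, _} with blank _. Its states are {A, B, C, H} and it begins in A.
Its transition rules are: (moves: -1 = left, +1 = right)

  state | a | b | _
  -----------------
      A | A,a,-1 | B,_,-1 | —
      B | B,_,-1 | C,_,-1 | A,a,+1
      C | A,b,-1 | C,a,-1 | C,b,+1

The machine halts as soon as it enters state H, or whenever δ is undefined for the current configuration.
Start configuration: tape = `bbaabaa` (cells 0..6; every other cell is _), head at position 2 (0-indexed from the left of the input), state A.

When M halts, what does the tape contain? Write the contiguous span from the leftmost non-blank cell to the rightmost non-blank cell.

a_b__babaa

A | ___bb[a]abaa   read a → write a, move -1, go to A
A | ___b[b]aabaa   read b → write _, move -1, go to B
B | ___[b]_aabaa   read b → write _, move -1, go to C
C | __[_]__aabaa   read _ → write b, move +1, go to C
C | __b[_]_aabaa   read _ → write b, move +1, go to C
C | __bb[_]aabaa   read _ → write b, move +1, go to C
C | __bbb[a]abaa   read a → write b, move -1, go to A
A | __bb[b]babaa   read b → write _, move -1, go to B
B | __b[b]_babaa   read b → write _, move -1, go to C
C | __[b]__babaa   read b → write a, move -1, go to C
C | _[_]a__babaa   read _ → write b, move +1, go to C
C | _b[a]__babaa   read a → write b, move -1, go to A
A | _[b]b__babaa   read b → write _, move -1, go to B
B | [_]_b__babaa   read _ → write a, move +1, go to A
A | a[_]b__babaa
The non-blank tape span at halt is a_b__babaa.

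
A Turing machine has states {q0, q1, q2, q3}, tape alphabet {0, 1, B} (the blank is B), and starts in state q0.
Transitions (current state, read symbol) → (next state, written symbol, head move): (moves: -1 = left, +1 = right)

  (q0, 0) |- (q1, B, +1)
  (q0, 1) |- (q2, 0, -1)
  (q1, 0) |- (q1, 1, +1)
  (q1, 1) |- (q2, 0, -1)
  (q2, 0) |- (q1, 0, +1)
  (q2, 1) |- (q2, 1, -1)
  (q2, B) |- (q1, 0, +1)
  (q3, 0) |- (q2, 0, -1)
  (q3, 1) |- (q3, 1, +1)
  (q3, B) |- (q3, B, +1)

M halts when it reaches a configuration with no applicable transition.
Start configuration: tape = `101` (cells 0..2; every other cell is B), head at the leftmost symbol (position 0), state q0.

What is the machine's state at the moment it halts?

state=q0 head=0 tape=B[1]01B   (q0,1)→(q2,0,-1)
state=q2 head=-1 tape=[B]001B   (q2,B)→(q1,0,+1)
state=q1 head=0 tape=0[0]01B   (q1,0)→(q1,1,+1)
state=q1 head=1 tape=01[0]1B   (q1,0)→(q1,1,+1)
state=q1 head=2 tape=011[1]B   (q1,1)→(q2,0,-1)
state=q2 head=1 tape=01[1]0B   (q2,1)→(q2,1,-1)
state=q2 head=0 tape=0[1]10B   (q2,1)→(q2,1,-1)
state=q2 head=-1 tape=[0]110B   (q2,0)→(q1,0,+1)
state=q1 head=0 tape=0[1]10B   (q1,1)→(q2,0,-1)
state=q2 head=-1 tape=[0]010B   (q2,0)→(q1,0,+1)
state=q1 head=0 tape=0[0]10B   (q1,0)→(q1,1,+1)
state=q1 head=1 tape=01[1]0B   (q1,1)→(q2,0,-1)
state=q2 head=0 tape=0[1]00B   (q2,1)→(q2,1,-1)
state=q2 head=-1 tape=[0]100B   (q2,0)→(q1,0,+1)
state=q1 head=0 tape=0[1]00B   (q1,1)→(q2,0,-1)
state=q2 head=-1 tape=[0]000B   (q2,0)→(q1,0,+1)
state=q1 head=0 tape=0[0]00B   (q1,0)→(q1,1,+1)
state=q1 head=1 tape=01[0]0B   (q1,0)→(q1,1,+1)
state=q1 head=2 tape=011[0]B   (q1,0)→(q1,1,+1)
state=q1 head=3 tape=0111[B]
No transition is defined for (q1, B); M halts in state q1.

q1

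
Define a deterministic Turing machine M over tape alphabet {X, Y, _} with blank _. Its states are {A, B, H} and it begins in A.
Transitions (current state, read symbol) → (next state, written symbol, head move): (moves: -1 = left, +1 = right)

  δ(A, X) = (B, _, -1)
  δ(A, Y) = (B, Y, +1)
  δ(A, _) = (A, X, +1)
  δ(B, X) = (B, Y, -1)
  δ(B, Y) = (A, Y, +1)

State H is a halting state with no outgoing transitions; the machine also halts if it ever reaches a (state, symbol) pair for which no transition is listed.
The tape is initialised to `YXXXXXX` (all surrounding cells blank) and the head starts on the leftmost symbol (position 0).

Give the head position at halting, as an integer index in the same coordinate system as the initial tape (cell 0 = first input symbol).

state=A head=0 tape=[Y]XXXXXX_   (A,Y)→(B,Y,+1)
state=B head=1 tape=Y[X]XXXXX_   (B,X)→(B,Y,-1)
state=B head=0 tape=[Y]YXXXXX_   (B,Y)→(A,Y,+1)
state=A head=1 tape=Y[Y]XXXXX_   (A,Y)→(B,Y,+1)
state=B head=2 tape=YY[X]XXXX_   (B,X)→(B,Y,-1)
state=B head=1 tape=Y[Y]YXXXX_   (B,Y)→(A,Y,+1)
state=A head=2 tape=YY[Y]XXXX_   (A,Y)→(B,Y,+1)
state=B head=3 tape=YYY[X]XXX_   (B,X)→(B,Y,-1)
state=B head=2 tape=YY[Y]YXXX_   (B,Y)→(A,Y,+1)
state=A head=3 tape=YYY[Y]XXX_   (A,Y)→(B,Y,+1)
state=B head=4 tape=YYYY[X]XX_   (B,X)→(B,Y,-1)
state=B head=3 tape=YYY[Y]YXX_   (B,Y)→(A,Y,+1)
state=A head=4 tape=YYYY[Y]XX_   (A,Y)→(B,Y,+1)
state=B head=5 tape=YYYYY[X]X_   (B,X)→(B,Y,-1)
state=B head=4 tape=YYYY[Y]YX_   (B,Y)→(A,Y,+1)
state=A head=5 tape=YYYYY[Y]X_   (A,Y)→(B,Y,+1)
state=B head=6 tape=YYYYYY[X]_   (B,X)→(B,Y,-1)
state=B head=5 tape=YYYYY[Y]Y_   (B,Y)→(A,Y,+1)
state=A head=6 tape=YYYYYY[Y]_   (A,Y)→(B,Y,+1)
state=B head=7 tape=YYYYYYY[_]
At halt the head is at cell 7.

7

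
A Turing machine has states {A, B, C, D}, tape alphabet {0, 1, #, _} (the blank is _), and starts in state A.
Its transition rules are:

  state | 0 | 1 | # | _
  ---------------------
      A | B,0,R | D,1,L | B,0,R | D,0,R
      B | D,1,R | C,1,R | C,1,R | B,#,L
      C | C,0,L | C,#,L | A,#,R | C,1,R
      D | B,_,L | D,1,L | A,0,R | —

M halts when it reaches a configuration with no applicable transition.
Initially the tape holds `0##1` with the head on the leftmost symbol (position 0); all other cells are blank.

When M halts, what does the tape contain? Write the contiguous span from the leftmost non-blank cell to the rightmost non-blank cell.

A | __[0]##1___   read 0 → write 0, move R, go to B
B | __0[#]#1___   read # → write 1, move R, go to C
C | __01[#]1___   read # → write #, move R, go to A
A | __01#[1]___   read 1 → write 1, move L, go to D
D | __01[#]1___   read # → write 0, move R, go to A
A | __010[1]___   read 1 → write 1, move L, go to D
D | __01[0]1___   read 0 → write _, move L, go to B
B | __0[1]_1___   read 1 → write 1, move R, go to C
C | __01[_]1___   read _ → write 1, move R, go to C
C | __011[1]___   read 1 → write #, move L, go to C
C | __01[1]#___   read 1 → write #, move L, go to C
C | __0[1]##___   read 1 → write #, move L, go to C
C | __[0]###___   read 0 → write 0, move L, go to C
C | _[_]0###___   read _ → write 1, move R, go to C
C | _1[0]###___   read 0 → write 0, move L, go to C
C | _[1]0###___   read 1 → write #, move L, go to C
C | [_]#0###___   read _ → write 1, move R, go to C
C | 1[#]0###___   read # → write #, move R, go to A
A | 1#[0]###___   read 0 → write 0, move R, go to B
B | 1#0[#]##___   read # → write 1, move R, go to C
C | 1#01[#]#___   read # → write #, move R, go to A
A | 1#01#[#]___   read # → write 0, move R, go to B
B | 1#01#0[_]__   read _ → write #, move L, go to B
B | 1#01#[0]#__   read 0 → write 1, move R, go to D
D | 1#01#1[#]__   read # → write 0, move R, go to A
A | 1#01#10[_]_   read _ → write 0, move R, go to D
D | 1#01#100[_]
The non-blank tape span at halt is 1#01#100.

1#01#100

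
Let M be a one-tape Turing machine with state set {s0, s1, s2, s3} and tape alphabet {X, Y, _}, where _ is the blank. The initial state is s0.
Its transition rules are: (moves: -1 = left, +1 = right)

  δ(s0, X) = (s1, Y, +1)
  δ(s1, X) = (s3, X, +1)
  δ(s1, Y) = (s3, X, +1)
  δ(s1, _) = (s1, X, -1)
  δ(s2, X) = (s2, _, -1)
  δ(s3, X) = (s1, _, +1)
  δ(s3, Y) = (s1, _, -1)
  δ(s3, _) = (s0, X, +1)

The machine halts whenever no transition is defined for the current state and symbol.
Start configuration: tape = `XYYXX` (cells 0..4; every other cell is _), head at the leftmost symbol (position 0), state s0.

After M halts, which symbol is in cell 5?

X

s0 | [X]YYXX__   read X → write Y, move +1, go to s1
s1 | Y[Y]YXX__   read Y → write X, move +1, go to s3
s3 | YX[Y]XX__   read Y → write _, move -1, go to s1
s1 | Y[X]_XX__   read X → write X, move +1, go to s3
s3 | YX[_]XX__   read _ → write X, move +1, go to s0
s0 | YXX[X]X__   read X → write Y, move +1, go to s1
s1 | YXXY[X]__   read X → write X, move +1, go to s3
s3 | YXXYX[_]_   read _ → write X, move +1, go to s0
s0 | YXXYXX[_]
Cell 5 holds X when M halts.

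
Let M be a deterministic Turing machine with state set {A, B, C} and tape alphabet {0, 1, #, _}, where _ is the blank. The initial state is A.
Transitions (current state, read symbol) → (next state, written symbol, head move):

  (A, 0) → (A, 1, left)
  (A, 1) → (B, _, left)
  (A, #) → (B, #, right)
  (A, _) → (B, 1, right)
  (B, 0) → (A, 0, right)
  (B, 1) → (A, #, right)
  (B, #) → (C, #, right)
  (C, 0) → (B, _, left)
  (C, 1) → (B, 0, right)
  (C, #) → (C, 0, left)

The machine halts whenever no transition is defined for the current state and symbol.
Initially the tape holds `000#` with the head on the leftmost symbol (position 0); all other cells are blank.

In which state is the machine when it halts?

A | _[0]00#_   read 0 → write 1, move left, go to A
A | [_]100#_   read _ → write 1, move right, go to B
B | 1[1]00#_   read 1 → write #, move right, go to A
A | 1#[0]0#_   read 0 → write 1, move left, go to A
A | 1[#]10#_   read # → write #, move right, go to B
B | 1#[1]0#_   read 1 → write #, move right, go to A
A | 1##[0]#_   read 0 → write 1, move left, go to A
A | 1#[#]1#_   read # → write #, move right, go to B
B | 1##[1]#_   read 1 → write #, move right, go to A
A | 1###[#]_   read # → write #, move right, go to B
B | 1####[_]
No transition is defined for (B, _); M halts in state B.

B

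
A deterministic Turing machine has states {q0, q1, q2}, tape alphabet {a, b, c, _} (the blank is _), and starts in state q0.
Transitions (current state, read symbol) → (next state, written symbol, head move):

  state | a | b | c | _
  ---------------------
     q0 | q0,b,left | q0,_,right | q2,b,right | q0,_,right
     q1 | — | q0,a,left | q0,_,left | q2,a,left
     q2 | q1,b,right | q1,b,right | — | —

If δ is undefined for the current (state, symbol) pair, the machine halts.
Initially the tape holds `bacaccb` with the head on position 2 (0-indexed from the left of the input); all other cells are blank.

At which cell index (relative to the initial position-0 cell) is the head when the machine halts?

q0 | ba[c]accb_   read c → write b, move right, go to q2
q2 | bab[a]ccb_   read a → write b, move right, go to q1
q1 | babb[c]cb_   read c → write _, move left, go to q0
q0 | bab[b]_cb_   read b → write _, move right, go to q0
q0 | bab_[_]cb_   read _ → write _, move right, go to q0
q0 | bab__[c]b_   read c → write b, move right, go to q2
q2 | bab__b[b]_   read b → write b, move right, go to q1
q1 | bab__bb[_]   read _ → write a, move left, go to q2
q2 | bab__b[b]a   read b → write b, move right, go to q1
q1 | bab__bb[a]
At halt the head is at cell 7.

7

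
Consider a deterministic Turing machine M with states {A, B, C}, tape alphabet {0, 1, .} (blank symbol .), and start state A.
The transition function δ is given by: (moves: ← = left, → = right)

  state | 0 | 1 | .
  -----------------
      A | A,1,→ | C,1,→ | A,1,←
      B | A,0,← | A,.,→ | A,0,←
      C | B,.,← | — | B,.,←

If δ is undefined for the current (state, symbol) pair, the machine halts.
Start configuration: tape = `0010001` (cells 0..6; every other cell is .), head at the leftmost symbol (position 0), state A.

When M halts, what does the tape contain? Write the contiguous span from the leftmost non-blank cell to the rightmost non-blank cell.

1111001

A | [0]010001   read 0 → write 1, move →, go to A
A | 1[0]10001   read 0 → write 1, move →, go to A
A | 11[1]0001   read 1 → write 1, move →, go to C
C | 111[0]001   read 0 → write ., move ←, go to B
B | 11[1].001   read 1 → write ., move →, go to A
A | 11.[.]001   read . → write 1, move ←, go to A
A | 11[.]1001   read . → write 1, move ←, go to A
A | 1[1]11001   read 1 → write 1, move →, go to C
C | 11[1]1001
The non-blank tape span at halt is 1111001.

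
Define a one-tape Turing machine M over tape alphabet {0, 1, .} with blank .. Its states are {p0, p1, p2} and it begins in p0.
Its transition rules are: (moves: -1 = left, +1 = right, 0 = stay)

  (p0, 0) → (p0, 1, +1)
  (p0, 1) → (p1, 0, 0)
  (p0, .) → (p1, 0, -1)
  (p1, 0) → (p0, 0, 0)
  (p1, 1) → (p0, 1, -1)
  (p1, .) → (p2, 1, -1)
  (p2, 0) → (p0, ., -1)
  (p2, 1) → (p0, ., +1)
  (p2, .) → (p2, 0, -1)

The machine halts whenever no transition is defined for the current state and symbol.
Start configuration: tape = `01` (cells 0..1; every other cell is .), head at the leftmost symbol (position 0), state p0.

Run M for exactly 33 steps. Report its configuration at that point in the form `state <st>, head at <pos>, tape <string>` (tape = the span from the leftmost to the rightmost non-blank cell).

state p0, head at 3, tape 111110

p0 | [0]1....   read 0 → write 1, move +1, go to p0
p0 | 1[1]....   read 1 → write 0, move 0, go to p1
p1 | 1[0]....   read 0 → write 0, move 0, go to p0
p0 | 1[0]....   read 0 → write 1, move +1, go to p0
p0 | 11[.]...   read . → write 0, move -1, go to p1
p1 | 1[1]0...   read 1 → write 1, move -1, go to p0
p0 | [1]10...   read 1 → write 0, move 0, go to p1
p1 | [0]10...   read 0 → write 0, move 0, go to p0
p0 | [0]10...   read 0 → write 1, move +1, go to p0
p0 | 1[1]0...   read 1 → write 0, move 0, go to p1
p1 | 1[0]0...   read 0 → write 0, move 0, go to p0
p0 | 1[0]0...   read 0 → write 1, move +1, go to p0
p0 | 11[0]...   read 0 → write 1, move +1, go to p0
p0 | 111[.]..   read . → write 0, move -1, go to p1
p1 | 11[1]0..   read 1 → write 1, move -1, go to p0
p0 | 1[1]10..   read 1 → write 0, move 0, go to p1
p1 | 1[0]10..   read 0 → write 0, move 0, go to p0
p0 | 1[0]10..   read 0 → write 1, move +1, go to p0
p0 | 11[1]0..   read 1 → write 0, move 0, go to p1
p1 | 11[0]0..   read 0 → write 0, move 0, go to p0
p0 | 11[0]0..   read 0 → write 1, move +1, go to p0
p0 | 111[0]..   read 0 → write 1, move +1, go to p0
p0 | 1111[.].   read . → write 0, move -1, go to p1
p1 | 111[1]0.   read 1 → write 1, move -1, go to p0
p0 | 11[1]10.   read 1 → write 0, move 0, go to p1
p1 | 11[0]10.   read 0 → write 0, move 0, go to p0
p0 | 11[0]10.   read 0 → write 1, move +1, go to p0
p0 | 111[1]0.   read 1 → write 0, move 0, go to p1
p1 | 111[0]0.   read 0 → write 0, move 0, go to p0
p0 | 111[0]0.   read 0 → write 1, move +1, go to p0
p0 | 1111[0].   read 0 → write 1, move +1, go to p0
p0 | 11111[.]   read . → write 0, move -1, go to p1
p1 | 1111[1]0   read 1 → write 1, move -1, go to p0
p0 | 111[1]10
After 33 steps: state p0, head at 3, tape 111110.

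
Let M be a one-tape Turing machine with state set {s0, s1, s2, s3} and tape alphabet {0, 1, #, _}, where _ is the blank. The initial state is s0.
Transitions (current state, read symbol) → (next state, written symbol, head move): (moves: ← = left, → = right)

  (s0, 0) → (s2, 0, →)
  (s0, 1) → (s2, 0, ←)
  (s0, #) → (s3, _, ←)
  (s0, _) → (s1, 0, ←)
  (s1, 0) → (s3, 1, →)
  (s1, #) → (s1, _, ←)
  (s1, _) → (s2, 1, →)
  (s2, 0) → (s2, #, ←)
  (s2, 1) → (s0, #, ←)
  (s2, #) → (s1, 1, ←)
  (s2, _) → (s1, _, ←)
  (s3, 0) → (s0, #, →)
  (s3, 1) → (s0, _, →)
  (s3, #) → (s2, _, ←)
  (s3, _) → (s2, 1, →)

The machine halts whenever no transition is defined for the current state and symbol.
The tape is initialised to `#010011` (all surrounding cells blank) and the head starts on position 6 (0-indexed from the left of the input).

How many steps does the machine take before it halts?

state=s0 head=6 tape=#01001[1]__   (s0,1)→(s2,0,←)
state=s2 head=5 tape=#0100[1]0__   (s2,1)→(s0,#,←)
state=s0 head=4 tape=#010[0]#0__   (s0,0)→(s2,0,→)
state=s2 head=5 tape=#0100[#]0__   (s2,#)→(s1,1,←)
state=s1 head=4 tape=#010[0]10__   (s1,0)→(s3,1,→)
state=s3 head=5 tape=#0101[1]0__   (s3,1)→(s0,_,→)
state=s0 head=6 tape=#0101_[0]__   (s0,0)→(s2,0,→)
state=s2 head=7 tape=#0101_0[_]_   (s2,_)→(s1,_,←)
state=s1 head=6 tape=#0101_[0]__   (s1,0)→(s3,1,→)
state=s3 head=7 tape=#0101_1[_]_   (s3,_)→(s2,1,→)
state=s2 head=8 tape=#0101_11[_]   (s2,_)→(s1,_,←)
state=s1 head=7 tape=#0101_1[1]_
M halts after 11 transitions.

11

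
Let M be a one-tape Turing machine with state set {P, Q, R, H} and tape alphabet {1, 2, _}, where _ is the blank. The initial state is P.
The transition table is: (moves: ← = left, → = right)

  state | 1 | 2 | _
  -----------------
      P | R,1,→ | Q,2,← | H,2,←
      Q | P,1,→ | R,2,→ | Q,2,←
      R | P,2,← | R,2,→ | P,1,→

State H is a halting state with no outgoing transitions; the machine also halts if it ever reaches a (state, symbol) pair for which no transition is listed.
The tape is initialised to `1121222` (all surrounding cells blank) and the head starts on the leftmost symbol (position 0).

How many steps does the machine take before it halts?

state=P head=0 tape=[1]121222__   (P,1)→(R,1,→)
state=R head=1 tape=1[1]21222__   (R,1)→(P,2,←)
state=P head=0 tape=[1]221222__   (P,1)→(R,1,→)
state=R head=1 tape=1[2]21222__   (R,2)→(R,2,→)
state=R head=2 tape=12[2]1222__   (R,2)→(R,2,→)
state=R head=3 tape=122[1]222__   (R,1)→(P,2,←)
state=P head=2 tape=12[2]2222__   (P,2)→(Q,2,←)
state=Q head=1 tape=1[2]22222__   (Q,2)→(R,2,→)
state=R head=2 tape=12[2]2222__   (R,2)→(R,2,→)
state=R head=3 tape=122[2]222__   (R,2)→(R,2,→)
state=R head=4 tape=1222[2]22__   (R,2)→(R,2,→)
state=R head=5 tape=12222[2]2__   (R,2)→(R,2,→)
state=R head=6 tape=122222[2]__   (R,2)→(R,2,→)
state=R head=7 tape=1222222[_]_   (R,_)→(P,1,→)
state=P head=8 tape=12222221[_]   (P,_)→(H,2,←)
state=H head=7 tape=1222222[1]2
M halts after 15 transitions.

15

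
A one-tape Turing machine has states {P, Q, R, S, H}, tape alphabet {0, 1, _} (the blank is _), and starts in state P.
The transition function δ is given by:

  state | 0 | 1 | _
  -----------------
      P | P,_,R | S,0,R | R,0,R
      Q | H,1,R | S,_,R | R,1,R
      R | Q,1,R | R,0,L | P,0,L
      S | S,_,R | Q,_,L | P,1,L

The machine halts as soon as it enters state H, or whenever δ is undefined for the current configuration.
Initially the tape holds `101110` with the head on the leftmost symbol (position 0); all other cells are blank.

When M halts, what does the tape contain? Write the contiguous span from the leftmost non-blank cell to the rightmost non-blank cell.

P | [1]01110__   read 1 → write 0, move R, go to S
S | 0[0]1110__   read 0 → write _, move R, go to S
S | 0_[1]110__   read 1 → write _, move L, go to Q
Q | 0[_]_110__   read _ → write 1, move R, go to R
R | 01[_]110__   read _ → write 0, move L, go to P
P | 0[1]0110__   read 1 → write 0, move R, go to S
S | 00[0]110__   read 0 → write _, move R, go to S
S | 00_[1]10__   read 1 → write _, move L, go to Q
Q | 00[_]_10__   read _ → write 1, move R, go to R
R | 001[_]10__   read _ → write 0, move L, go to P
P | 00[1]010__   read 1 → write 0, move R, go to S
S | 000[0]10__   read 0 → write _, move R, go to S
S | 000_[1]0__   read 1 → write _, move L, go to Q
Q | 000[_]_0__   read _ → write 1, move R, go to R
R | 0001[_]0__   read _ → write 0, move L, go to P
P | 000[1]00__   read 1 → write 0, move R, go to S
S | 0000[0]0__   read 0 → write _, move R, go to S
S | 0000_[0]__   read 0 → write _, move R, go to S
S | 0000__[_]_   read _ → write 1, move L, go to P
P | 0000_[_]1_   read _ → write 0, move R, go to R
R | 0000_0[1]_   read 1 → write 0, move L, go to R
R | 0000_[0]0_   read 0 → write 1, move R, go to Q
Q | 0000_1[0]_   read 0 → write 1, move R, go to H
H | 0000_11[_]
The non-blank tape span at halt is 0000_11.

0000_11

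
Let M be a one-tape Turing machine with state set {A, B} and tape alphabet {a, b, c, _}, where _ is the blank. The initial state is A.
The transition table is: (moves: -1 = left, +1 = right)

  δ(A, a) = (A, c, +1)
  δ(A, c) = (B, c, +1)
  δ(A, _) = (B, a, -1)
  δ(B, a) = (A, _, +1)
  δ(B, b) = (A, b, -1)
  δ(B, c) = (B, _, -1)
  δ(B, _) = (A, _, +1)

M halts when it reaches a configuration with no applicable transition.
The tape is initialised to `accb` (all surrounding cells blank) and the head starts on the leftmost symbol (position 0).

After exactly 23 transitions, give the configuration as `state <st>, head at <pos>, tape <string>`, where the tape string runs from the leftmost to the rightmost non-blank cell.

state=A head=0 tape=_[a]ccb   (A,a)→(A,c,+1)
state=A head=1 tape=_c[c]cb   (A,c)→(B,c,+1)
state=B head=2 tape=_cc[c]b   (B,c)→(B,_,-1)
state=B head=1 tape=_c[c]_b   (B,c)→(B,_,-1)
state=B head=0 tape=_[c]__b   (B,c)→(B,_,-1)
state=B head=-1 tape=[_]___b   (B,_)→(A,_,+1)
state=A head=0 tape=_[_]__b   (A,_)→(B,a,-1)
state=B head=-1 tape=[_]a__b   (B,_)→(A,_,+1)
state=A head=0 tape=_[a]__b   (A,a)→(A,c,+1)
state=A head=1 tape=_c[_]_b   (A,_)→(B,a,-1)
state=B head=0 tape=_[c]a_b   (B,c)→(B,_,-1)
state=B head=-1 tape=[_]_a_b   (B,_)→(A,_,+1)
state=A head=0 tape=_[_]a_b   (A,_)→(B,a,-1)
state=B head=-1 tape=[_]aa_b   (B,_)→(A,_,+1)
state=A head=0 tape=_[a]a_b   (A,a)→(A,c,+1)
state=A head=1 tape=_c[a]_b   (A,a)→(A,c,+1)
state=A head=2 tape=_cc[_]b   (A,_)→(B,a,-1)
state=B head=1 tape=_c[c]ab   (B,c)→(B,_,-1)
state=B head=0 tape=_[c]_ab   (B,c)→(B,_,-1)
state=B head=-1 tape=[_]__ab   (B,_)→(A,_,+1)
state=A head=0 tape=_[_]_ab   (A,_)→(B,a,-1)
state=B head=-1 tape=[_]a_ab   (B,_)→(A,_,+1)
state=A head=0 tape=_[a]_ab   (A,a)→(A,c,+1)
state=A head=1 tape=_c[_]ab
After 23 steps: state A, head at 1, tape c_ab.

state A, head at 1, tape c_ab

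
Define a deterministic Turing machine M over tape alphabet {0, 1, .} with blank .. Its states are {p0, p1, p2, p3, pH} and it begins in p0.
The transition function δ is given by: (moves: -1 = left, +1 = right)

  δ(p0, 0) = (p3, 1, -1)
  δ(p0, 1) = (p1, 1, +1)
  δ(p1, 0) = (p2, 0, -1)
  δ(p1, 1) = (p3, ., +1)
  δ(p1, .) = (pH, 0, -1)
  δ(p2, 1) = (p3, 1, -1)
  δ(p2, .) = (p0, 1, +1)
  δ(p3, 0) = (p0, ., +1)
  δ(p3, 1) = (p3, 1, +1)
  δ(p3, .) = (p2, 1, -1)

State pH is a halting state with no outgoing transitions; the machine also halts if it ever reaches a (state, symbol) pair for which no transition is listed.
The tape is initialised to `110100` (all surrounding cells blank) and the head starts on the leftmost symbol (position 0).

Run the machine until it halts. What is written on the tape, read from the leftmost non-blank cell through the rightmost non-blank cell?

p0 | [1]10100..   read 1 → write 1, move +1, go to p1
p1 | 1[1]0100..   read 1 → write ., move +1, go to p3
p3 | 1.[0]100..   read 0 → write ., move +1, go to p0
p0 | 1..[1]00..   read 1 → write 1, move +1, go to p1
p1 | 1..1[0]0..   read 0 → write 0, move -1, go to p2
p2 | 1..[1]00..   read 1 → write 1, move -1, go to p3
p3 | 1.[.]100..   read . → write 1, move -1, go to p2
p2 | 1[.]1100..   read . → write 1, move +1, go to p0
p0 | 11[1]100..   read 1 → write 1, move +1, go to p1
p1 | 111[1]00..   read 1 → write ., move +1, go to p3
p3 | 111.[0]0..   read 0 → write ., move +1, go to p0
p0 | 111..[0]..   read 0 → write 1, move -1, go to p3
p3 | 111.[.]1..   read . → write 1, move -1, go to p2
p2 | 111[.]11..   read . → write 1, move +1, go to p0
p0 | 1111[1]1..   read 1 → write 1, move +1, go to p1
p1 | 11111[1]..   read 1 → write ., move +1, go to p3
p3 | 11111.[.].   read . → write 1, move -1, go to p2
p2 | 11111[.]1.   read . → write 1, move +1, go to p0
p0 | 111111[1].   read 1 → write 1, move +1, go to p1
p1 | 1111111[.]   read . → write 0, move -1, go to pH
pH | 111111[1]0
The non-blank tape span at halt is 11111110.

11111110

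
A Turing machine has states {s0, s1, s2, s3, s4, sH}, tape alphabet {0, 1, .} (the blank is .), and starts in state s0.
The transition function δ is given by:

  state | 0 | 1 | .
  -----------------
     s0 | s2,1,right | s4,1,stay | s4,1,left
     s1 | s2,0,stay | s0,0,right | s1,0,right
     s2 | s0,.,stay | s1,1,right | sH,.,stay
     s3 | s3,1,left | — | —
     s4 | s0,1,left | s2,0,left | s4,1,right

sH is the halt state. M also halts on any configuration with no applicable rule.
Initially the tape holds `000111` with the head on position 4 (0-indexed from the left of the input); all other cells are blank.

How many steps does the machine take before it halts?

34

s0 | .0001[1]1.   read 1 → write 1, move stay, go to s4
s4 | .0001[1]1.   read 1 → write 0, move left, go to s2
s2 | .000[1]01.   read 1 → write 1, move right, go to s1
s1 | .0001[0]1.   read 0 → write 0, move stay, go to s2
s2 | .0001[0]1.   read 0 → write ., move stay, go to s0
s0 | .0001[.]1.   read . → write 1, move left, go to s4
s4 | .000[1]11.   read 1 → write 0, move left, go to s2
s2 | .00[0]011.   read 0 → write ., move stay, go to s0
s0 | .00[.]011.   read . → write 1, move left, go to s4
s4 | .0[0]1011.   read 0 → write 1, move left, go to s0
s0 | .[0]11011.   read 0 → write 1, move right, go to s2
s2 | .1[1]1011.   read 1 → write 1, move right, go to s1
s1 | .11[1]011.   read 1 → write 0, move right, go to s0
s0 | .110[0]11.   read 0 → write 1, move right, go to s2
s2 | .1101[1]1.   read 1 → write 1, move right, go to s1
s1 | .11011[1].   read 1 → write 0, move right, go to s0
s0 | .110110[.]   read . → write 1, move left, go to s4
s4 | .11011[0]1   read 0 → write 1, move left, go to s0
s0 | .1101[1]11   read 1 → write 1, move stay, go to s4
s4 | .1101[1]11   read 1 → write 0, move left, go to s2
s2 | .110[1]011   read 1 → write 1, move right, go to s1
s1 | .1101[0]11   read 0 → write 0, move stay, go to s2
s2 | .1101[0]11   read 0 → write ., move stay, go to s0
s0 | .1101[.]11   read . → write 1, move left, go to s4
s4 | .110[1]111   read 1 → write 0, move left, go to s2
s2 | .11[0]0111   read 0 → write ., move stay, go to s0
s0 | .11[.]0111   read . → write 1, move left, go to s4
s4 | .1[1]10111   read 1 → write 0, move left, go to s2
s2 | .[1]010111   read 1 → write 1, move right, go to s1
s1 | .1[0]10111   read 0 → write 0, move stay, go to s2
s2 | .1[0]10111   read 0 → write ., move stay, go to s0
s0 | .1[.]10111   read . → write 1, move left, go to s4
s4 | .[1]110111   read 1 → write 0, move left, go to s2
s2 | [.]0110111   read . → write ., move stay, go to sH
sH | [.]0110111
M halts after 34 transitions.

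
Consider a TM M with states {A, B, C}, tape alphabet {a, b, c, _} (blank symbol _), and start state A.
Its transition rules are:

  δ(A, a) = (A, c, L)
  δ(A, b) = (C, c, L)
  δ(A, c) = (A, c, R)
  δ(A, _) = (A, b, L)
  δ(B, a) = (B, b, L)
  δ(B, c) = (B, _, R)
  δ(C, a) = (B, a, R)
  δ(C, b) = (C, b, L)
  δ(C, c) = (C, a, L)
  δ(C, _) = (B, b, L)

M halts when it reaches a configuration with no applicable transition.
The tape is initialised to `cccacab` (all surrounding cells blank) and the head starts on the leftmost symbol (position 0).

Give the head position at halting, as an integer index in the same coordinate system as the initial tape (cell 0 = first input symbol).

state=A head=0 tape=__[c]ccacab   (A,c)→(A,c,R)
state=A head=1 tape=__c[c]cacab   (A,c)→(A,c,R)
state=A head=2 tape=__cc[c]acab   (A,c)→(A,c,R)
state=A head=3 tape=__ccc[a]cab   (A,a)→(A,c,L)
state=A head=2 tape=__cc[c]ccab   (A,c)→(A,c,R)
state=A head=3 tape=__ccc[c]cab   (A,c)→(A,c,R)
state=A head=4 tape=__cccc[c]ab   (A,c)→(A,c,R)
state=A head=5 tape=__ccccc[a]b   (A,a)→(A,c,L)
state=A head=4 tape=__cccc[c]cb   (A,c)→(A,c,R)
state=A head=5 tape=__ccccc[c]b   (A,c)→(A,c,R)
state=A head=6 tape=__cccccc[b]   (A,b)→(C,c,L)
state=C head=5 tape=__ccccc[c]c   (C,c)→(C,a,L)
state=C head=4 tape=__cccc[c]ac   (C,c)→(C,a,L)
state=C head=3 tape=__ccc[c]aac   (C,c)→(C,a,L)
state=C head=2 tape=__cc[c]aaac   (C,c)→(C,a,L)
state=C head=1 tape=__c[c]aaaac   (C,c)→(C,a,L)
state=C head=0 tape=__[c]aaaaac   (C,c)→(C,a,L)
state=C head=-1 tape=_[_]aaaaaac   (C,_)→(B,b,L)
state=B head=-2 tape=[_]baaaaaac
At halt the head is at cell -2.

-2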